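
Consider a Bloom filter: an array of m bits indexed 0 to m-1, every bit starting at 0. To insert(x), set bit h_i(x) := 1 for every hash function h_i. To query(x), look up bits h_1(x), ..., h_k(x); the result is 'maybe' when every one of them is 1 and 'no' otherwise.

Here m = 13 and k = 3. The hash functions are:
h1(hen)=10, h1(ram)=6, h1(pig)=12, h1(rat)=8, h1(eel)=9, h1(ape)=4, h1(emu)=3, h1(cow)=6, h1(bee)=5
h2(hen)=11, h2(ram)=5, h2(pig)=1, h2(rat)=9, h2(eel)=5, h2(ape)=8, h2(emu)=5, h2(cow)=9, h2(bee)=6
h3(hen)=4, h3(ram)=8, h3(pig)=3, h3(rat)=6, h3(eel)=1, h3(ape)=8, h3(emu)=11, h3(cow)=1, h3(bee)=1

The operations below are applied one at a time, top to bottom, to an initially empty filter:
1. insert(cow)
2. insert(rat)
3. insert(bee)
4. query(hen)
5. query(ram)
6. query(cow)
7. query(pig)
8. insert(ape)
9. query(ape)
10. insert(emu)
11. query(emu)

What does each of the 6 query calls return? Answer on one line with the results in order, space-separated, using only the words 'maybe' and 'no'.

Start: bits=0000000000000
Op 1: insert cow -> sets bits 1 6 9 -> bits=0100001001000
Op 2: insert rat -> sets bits 6 8 9 -> bits=0100001011000
Op 3: insert bee -> sets bits 1 5 6 -> bits=0100011011000
Op 4: query hen -> checks bit4=0, bit10=0, bit11=0 (has a 0) -> no
Op 5: query ram -> checks bit5=1, bit6=1, bit8=1 (all 1) -> maybe
Op 6: query cow -> checks bit1=1, bit6=1, bit9=1 (all 1) -> maybe
Op 7: query pig -> checks bit1=1, bit3=0, bit12=0 (has a 0) -> no
Op 8: insert ape -> sets bits 4 8 -> bits=0100111011000
Op 9: query ape -> checks bit4=1, bit8=1 (all 1) -> maybe
Op 10: insert emu -> sets bits 3 5 11 -> bits=0101111011010
Op 11: query emu -> checks bit3=1, bit5=1, bit11=1 (all 1) -> maybe
Query results in order: no maybe maybe no maybe maybe

Answer: no maybe maybe no maybe maybe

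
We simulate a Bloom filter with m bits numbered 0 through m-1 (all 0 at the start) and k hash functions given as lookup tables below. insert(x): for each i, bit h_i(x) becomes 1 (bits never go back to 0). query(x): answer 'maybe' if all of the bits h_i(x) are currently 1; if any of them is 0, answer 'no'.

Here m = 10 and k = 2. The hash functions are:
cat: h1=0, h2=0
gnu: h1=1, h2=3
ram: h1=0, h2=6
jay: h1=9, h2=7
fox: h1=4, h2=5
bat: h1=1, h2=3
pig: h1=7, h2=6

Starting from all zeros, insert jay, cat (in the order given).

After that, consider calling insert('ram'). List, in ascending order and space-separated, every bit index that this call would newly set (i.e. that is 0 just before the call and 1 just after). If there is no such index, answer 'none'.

Start: bits=0000000000
After insert 'jay': sets bits 7 9 -> bits=0000000101
After insert 'cat': sets bits 0 -> bits=1000000101
insert 'ram' would touch bits 0 6; currently bit0=1, bit6=0
Bits that are 0 among those (would change 0->1): 6

Answer: 6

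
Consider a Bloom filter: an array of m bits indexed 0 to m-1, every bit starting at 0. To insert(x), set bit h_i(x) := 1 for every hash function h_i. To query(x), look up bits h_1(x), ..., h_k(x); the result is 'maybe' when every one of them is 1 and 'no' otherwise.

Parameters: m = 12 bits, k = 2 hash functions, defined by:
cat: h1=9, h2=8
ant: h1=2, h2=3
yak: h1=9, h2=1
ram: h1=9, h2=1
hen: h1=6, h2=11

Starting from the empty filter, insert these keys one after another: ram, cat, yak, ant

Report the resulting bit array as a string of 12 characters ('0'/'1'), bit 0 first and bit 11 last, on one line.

Answer: 011100001100

Derivation:
Start: bits=000000000000
After insert 'ram': sets bits 1 9 -> bits=010000000100
After insert 'cat': sets bits 8 9 -> bits=010000001100
After insert 'yak': sets bits 1 9 -> bits=010000001100
After insert 'ant': sets bits 2 3 -> bits=011100001100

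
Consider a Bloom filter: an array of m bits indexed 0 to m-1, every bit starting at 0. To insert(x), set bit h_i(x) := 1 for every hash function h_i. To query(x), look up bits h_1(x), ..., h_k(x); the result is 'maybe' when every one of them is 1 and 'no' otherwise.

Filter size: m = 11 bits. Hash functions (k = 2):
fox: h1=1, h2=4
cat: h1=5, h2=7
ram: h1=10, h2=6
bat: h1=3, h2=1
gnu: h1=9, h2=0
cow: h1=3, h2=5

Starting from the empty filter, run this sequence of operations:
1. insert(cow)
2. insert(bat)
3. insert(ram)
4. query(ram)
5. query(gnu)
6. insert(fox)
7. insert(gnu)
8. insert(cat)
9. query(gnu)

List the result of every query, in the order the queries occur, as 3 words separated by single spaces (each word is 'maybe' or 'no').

Start: bits=00000000000
Op 1: insert cow -> sets bits 3 5 -> bits=00010100000
Op 2: insert bat -> sets bits 1 3 -> bits=01010100000
Op 3: insert ram -> sets bits 6 10 -> bits=01010110001
Op 4: query ram -> checks bit6=1, bit10=1 (all 1) -> maybe
Op 5: query gnu -> checks bit0=0, bit9=0 (has a 0) -> no
Op 6: insert fox -> sets bits 1 4 -> bits=01011110001
Op 7: insert gnu -> sets bits 0 9 -> bits=11011110011
Op 8: insert cat -> sets bits 5 7 -> bits=11011111011
Op 9: query gnu -> checks bit0=1, bit9=1 (all 1) -> maybe
Query results in order: maybe no maybe

Answer: maybe no maybe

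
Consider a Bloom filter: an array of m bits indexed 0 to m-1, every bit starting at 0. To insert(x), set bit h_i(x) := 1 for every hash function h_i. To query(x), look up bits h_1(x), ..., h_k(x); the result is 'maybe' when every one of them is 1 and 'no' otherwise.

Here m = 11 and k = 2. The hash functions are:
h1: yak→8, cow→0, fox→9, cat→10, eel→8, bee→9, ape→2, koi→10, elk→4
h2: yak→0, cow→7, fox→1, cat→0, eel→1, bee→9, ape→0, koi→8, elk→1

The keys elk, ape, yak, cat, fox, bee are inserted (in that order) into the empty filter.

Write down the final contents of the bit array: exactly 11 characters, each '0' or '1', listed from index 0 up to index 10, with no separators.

Start: bits=00000000000
After insert 'elk': sets bits 1 4 -> bits=01001000000
After insert 'ape': sets bits 0 2 -> bits=11101000000
After insert 'yak': sets bits 0 8 -> bits=11101000100
After insert 'cat': sets bits 0 10 -> bits=11101000101
After insert 'fox': sets bits 1 9 -> bits=11101000111
After insert 'bee': sets bits 9 -> bits=11101000111

Answer: 11101000111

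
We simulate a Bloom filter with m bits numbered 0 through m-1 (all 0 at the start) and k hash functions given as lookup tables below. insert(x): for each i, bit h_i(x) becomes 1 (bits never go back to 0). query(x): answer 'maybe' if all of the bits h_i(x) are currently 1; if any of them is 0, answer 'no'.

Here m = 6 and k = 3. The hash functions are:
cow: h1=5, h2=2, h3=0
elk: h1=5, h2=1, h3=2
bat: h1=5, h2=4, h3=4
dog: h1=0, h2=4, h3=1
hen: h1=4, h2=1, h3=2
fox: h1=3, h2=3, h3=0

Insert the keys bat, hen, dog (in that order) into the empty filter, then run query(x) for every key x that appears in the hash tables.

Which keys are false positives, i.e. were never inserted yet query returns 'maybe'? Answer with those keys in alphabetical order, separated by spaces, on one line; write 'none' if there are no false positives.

Start: bits=000000
After insert 'bat': sets bits 4 5 -> bits=000011
After insert 'hen': sets bits 1 2 4 -> bits=011011
After insert 'dog': sets bits 0 1 4 -> bits=111011
Not inserted: cow elk fox — query each against bits=111011:
query cow: checks bit0=1, bit2=1, bit5=1 (all 1) -> maybe => FALSE POSITIVE
query elk: checks bit1=1, bit2=1, bit5=1 (all 1) -> maybe => FALSE POSITIVE
query fox: checks bit0=1, bit3=0 (has a 0) -> no => not a false positive
False positives (alphabetical): cow elk

Answer: cow elk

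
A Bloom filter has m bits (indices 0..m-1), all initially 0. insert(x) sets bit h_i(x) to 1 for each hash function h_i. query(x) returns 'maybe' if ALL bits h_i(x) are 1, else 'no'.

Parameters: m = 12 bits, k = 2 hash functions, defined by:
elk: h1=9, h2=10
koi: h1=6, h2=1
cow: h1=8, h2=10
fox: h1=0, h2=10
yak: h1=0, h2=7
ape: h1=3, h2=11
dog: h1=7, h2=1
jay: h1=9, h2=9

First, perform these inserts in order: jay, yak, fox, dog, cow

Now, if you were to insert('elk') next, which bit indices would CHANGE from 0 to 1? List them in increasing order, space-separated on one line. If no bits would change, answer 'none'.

Answer: none

Derivation:
Start: bits=000000000000
After insert 'jay': sets bits 9 -> bits=000000000100
After insert 'yak': sets bits 0 7 -> bits=100000010100
After insert 'fox': sets bits 0 10 -> bits=100000010110
After insert 'dog': sets bits 1 7 -> bits=110000010110
After insert 'cow': sets bits 8 10 -> bits=110000011110
insert 'elk' would touch bits 9 10; currently bit9=1, bit10=1
Bits that are 0 among those (would change 0->1): none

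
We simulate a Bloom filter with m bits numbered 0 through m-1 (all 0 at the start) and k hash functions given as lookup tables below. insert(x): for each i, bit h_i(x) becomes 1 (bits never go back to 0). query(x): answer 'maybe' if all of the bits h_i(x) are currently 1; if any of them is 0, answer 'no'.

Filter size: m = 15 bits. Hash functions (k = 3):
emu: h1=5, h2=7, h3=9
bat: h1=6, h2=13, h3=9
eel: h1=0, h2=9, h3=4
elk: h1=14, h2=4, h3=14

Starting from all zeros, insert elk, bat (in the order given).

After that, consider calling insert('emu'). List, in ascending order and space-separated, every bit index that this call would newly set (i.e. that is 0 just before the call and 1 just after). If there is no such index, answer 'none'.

Answer: 5 7

Derivation:
Start: bits=000000000000000
After insert 'elk': sets bits 4 14 -> bits=000010000000001
After insert 'bat': sets bits 6 9 13 -> bits=000010100100011
insert 'emu' would touch bits 5 7 9; currently bit5=0, bit7=0, bit9=1
Bits that are 0 among those (would change 0->1): 5 7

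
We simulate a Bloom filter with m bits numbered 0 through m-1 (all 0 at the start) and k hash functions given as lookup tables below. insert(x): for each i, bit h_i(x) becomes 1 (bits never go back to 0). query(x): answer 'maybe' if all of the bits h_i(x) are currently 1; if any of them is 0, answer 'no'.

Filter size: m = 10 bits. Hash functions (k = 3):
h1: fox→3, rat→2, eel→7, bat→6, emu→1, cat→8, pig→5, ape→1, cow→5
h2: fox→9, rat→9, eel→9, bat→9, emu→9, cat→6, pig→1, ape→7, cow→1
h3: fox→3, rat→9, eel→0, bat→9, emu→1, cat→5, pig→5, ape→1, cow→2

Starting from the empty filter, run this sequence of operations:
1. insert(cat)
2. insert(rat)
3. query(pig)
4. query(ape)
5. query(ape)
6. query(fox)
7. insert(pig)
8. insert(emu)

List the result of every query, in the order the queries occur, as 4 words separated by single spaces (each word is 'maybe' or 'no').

Answer: no no no no

Derivation:
Start: bits=0000000000
Op 1: insert cat -> sets bits 5 6 8 -> bits=0000011010
Op 2: insert rat -> sets bits 2 9 -> bits=0010011011
Op 3: query pig -> checks bit1=0, bit5=1 (has a 0) -> no
Op 4: query ape -> checks bit1=0, bit7=0 (has a 0) -> no
Op 5: query ape -> checks bit1=0, bit7=0 (has a 0) -> no
Op 6: query fox -> checks bit3=0, bit9=1 (has a 0) -> no
Op 7: insert pig -> sets bits 1 5 -> bits=0110011011
Op 8: insert emu -> sets bits 1 9 -> bits=0110011011
Query results in order: no no no no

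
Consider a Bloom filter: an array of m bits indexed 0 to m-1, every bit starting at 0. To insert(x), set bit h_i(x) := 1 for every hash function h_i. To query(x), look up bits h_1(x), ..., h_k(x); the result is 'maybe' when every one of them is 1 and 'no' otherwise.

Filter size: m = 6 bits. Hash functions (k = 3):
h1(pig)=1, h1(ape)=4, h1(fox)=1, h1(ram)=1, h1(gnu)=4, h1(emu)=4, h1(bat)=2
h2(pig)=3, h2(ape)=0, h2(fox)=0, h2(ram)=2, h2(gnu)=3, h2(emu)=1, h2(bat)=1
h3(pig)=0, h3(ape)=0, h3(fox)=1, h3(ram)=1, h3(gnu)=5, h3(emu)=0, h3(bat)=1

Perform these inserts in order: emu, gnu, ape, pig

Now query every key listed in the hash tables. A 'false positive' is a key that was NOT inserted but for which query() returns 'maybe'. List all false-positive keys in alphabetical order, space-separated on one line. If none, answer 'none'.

Answer: fox

Derivation:
Start: bits=000000
After insert 'emu': sets bits 0 1 4 -> bits=110010
After insert 'gnu': sets bits 3 4 5 -> bits=110111
After insert 'ape': sets bits 0 4 -> bits=110111
After insert 'pig': sets bits 0 1 3 -> bits=110111
Not inserted: bat fox ram — query each against bits=110111:
query bat: checks bit1=1, bit2=0 (has a 0) -> no => not a false positive
query fox: checks bit0=1, bit1=1 (all 1) -> maybe => FALSE POSITIVE
query ram: checks bit1=1, bit2=0 (has a 0) -> no => not a false positive
False positives (alphabetical): fox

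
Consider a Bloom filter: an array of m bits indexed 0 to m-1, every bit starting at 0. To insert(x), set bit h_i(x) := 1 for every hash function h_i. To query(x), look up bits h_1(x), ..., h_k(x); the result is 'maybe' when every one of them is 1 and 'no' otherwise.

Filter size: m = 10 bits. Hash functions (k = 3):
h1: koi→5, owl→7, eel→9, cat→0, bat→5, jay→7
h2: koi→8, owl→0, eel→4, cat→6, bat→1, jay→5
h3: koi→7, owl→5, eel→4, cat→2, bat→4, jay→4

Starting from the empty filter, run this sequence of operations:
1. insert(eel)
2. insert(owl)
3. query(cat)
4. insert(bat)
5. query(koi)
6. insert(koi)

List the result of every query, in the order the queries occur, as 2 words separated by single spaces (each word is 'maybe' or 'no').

Start: bits=0000000000
Op 1: insert eel -> sets bits 4 9 -> bits=0000100001
Op 2: insert owl -> sets bits 0 5 7 -> bits=1000110101
Op 3: query cat -> checks bit0=1, bit2=0, bit6=0 (has a 0) -> no
Op 4: insert bat -> sets bits 1 4 5 -> bits=1100110101
Op 5: query koi -> checks bit5=1, bit7=1, bit8=0 (has a 0) -> no
Op 6: insert koi -> sets bits 5 7 8 -> bits=1100110111
Query results in order: no no

Answer: no no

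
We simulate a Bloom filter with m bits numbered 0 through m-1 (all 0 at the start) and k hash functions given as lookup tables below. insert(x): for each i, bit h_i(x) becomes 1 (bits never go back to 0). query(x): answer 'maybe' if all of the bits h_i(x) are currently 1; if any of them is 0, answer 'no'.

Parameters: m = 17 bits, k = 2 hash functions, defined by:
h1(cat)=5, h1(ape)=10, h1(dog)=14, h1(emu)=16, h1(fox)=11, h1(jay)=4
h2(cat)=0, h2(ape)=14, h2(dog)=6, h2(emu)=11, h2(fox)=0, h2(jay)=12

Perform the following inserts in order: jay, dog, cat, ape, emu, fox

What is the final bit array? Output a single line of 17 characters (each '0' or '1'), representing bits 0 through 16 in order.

Answer: 10001110001110101

Derivation:
Start: bits=00000000000000000
After insert 'jay': sets bits 4 12 -> bits=00001000000010000
After insert 'dog': sets bits 6 14 -> bits=00001010000010100
After insert 'cat': sets bits 0 5 -> bits=10001110000010100
After insert 'ape': sets bits 10 14 -> bits=10001110001010100
After insert 'emu': sets bits 11 16 -> bits=10001110001110101
After insert 'fox': sets bits 0 11 -> bits=10001110001110101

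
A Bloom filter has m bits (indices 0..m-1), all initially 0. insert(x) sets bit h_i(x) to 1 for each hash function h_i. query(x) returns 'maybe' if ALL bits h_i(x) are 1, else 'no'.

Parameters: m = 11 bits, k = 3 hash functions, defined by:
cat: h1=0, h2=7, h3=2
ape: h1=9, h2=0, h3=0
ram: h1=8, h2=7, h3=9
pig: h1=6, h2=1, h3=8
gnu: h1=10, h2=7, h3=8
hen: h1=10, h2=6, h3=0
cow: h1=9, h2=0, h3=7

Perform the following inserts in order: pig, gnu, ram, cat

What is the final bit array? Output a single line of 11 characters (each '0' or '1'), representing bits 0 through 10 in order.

Answer: 11100011111

Derivation:
Start: bits=00000000000
After insert 'pig': sets bits 1 6 8 -> bits=01000010100
After insert 'gnu': sets bits 7 8 10 -> bits=01000011101
After insert 'ram': sets bits 7 8 9 -> bits=01000011111
After insert 'cat': sets bits 0 2 7 -> bits=11100011111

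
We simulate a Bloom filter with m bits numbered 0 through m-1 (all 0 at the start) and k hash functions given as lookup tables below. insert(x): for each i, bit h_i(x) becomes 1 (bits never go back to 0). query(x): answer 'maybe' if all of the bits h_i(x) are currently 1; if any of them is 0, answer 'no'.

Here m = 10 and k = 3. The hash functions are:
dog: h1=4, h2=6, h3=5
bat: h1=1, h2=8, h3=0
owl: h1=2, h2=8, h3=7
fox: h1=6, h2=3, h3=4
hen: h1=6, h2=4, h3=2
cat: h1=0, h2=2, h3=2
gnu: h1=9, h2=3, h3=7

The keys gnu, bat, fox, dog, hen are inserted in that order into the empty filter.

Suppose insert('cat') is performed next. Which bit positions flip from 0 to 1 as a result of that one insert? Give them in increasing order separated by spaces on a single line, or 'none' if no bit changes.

Answer: none

Derivation:
Start: bits=0000000000
After insert 'gnu': sets bits 3 7 9 -> bits=0001000101
After insert 'bat': sets bits 0 1 8 -> bits=1101000111
After insert 'fox': sets bits 3 4 6 -> bits=1101101111
After insert 'dog': sets bits 4 5 6 -> bits=1101111111
After insert 'hen': sets bits 2 4 6 -> bits=1111111111
insert 'cat' would touch bits 0 2; currently bit0=1, bit2=1
Bits that are 0 among those (would change 0->1): none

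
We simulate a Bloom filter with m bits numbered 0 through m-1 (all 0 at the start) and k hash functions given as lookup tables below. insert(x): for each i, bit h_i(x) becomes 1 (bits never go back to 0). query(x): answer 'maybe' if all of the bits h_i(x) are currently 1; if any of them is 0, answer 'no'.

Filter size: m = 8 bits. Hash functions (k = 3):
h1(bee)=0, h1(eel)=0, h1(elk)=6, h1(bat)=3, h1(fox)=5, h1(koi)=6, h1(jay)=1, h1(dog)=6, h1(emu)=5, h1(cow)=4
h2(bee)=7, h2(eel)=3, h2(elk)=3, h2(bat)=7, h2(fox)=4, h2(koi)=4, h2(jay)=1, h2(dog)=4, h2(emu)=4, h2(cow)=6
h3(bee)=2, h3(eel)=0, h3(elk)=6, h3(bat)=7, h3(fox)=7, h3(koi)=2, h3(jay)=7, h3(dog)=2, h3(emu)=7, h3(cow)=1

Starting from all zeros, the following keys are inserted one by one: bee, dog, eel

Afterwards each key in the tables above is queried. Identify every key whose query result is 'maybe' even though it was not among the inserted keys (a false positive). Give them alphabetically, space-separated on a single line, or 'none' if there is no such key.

Start: bits=00000000
After insert 'bee': sets bits 0 2 7 -> bits=10100001
After insert 'dog': sets bits 2 4 6 -> bits=10101011
After insert 'eel': sets bits 0 3 -> bits=10111011
Not inserted: bat cow elk emu fox jay koi — query each against bits=10111011:
query bat: checks bit3=1, bit7=1 (all 1) -> maybe => FALSE POSITIVE
query cow: checks bit1=0, bit4=1, bit6=1 (has a 0) -> no => not a false positive
query elk: checks bit3=1, bit6=1 (all 1) -> maybe => FALSE POSITIVE
query emu: checks bit4=1, bit5=0, bit7=1 (has a 0) -> no => not a false positive
query fox: checks bit4=1, bit5=0, bit7=1 (has a 0) -> no => not a false positive
query jay: checks bit1=0, bit7=1 (has a 0) -> no => not a false positive
query koi: checks bit2=1, bit4=1, bit6=1 (all 1) -> maybe => FALSE POSITIVE
False positives (alphabetical): bat elk koi

Answer: bat elk koi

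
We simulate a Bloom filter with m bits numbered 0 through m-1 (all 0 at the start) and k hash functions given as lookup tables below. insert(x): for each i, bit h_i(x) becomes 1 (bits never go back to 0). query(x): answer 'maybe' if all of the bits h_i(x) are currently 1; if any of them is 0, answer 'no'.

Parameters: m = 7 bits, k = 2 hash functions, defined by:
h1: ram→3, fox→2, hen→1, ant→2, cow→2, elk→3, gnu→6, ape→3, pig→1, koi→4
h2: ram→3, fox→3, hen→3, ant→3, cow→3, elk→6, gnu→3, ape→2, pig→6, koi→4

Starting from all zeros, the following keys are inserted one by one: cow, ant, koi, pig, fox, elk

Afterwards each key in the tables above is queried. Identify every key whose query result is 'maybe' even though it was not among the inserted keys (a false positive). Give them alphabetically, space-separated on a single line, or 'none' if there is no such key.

Start: bits=0000000
After insert 'cow': sets bits 2 3 -> bits=0011000
After insert 'ant': sets bits 2 3 -> bits=0011000
After insert 'koi': sets bits 4 -> bits=0011100
After insert 'pig': sets bits 1 6 -> bits=0111101
After insert 'fox': sets bits 2 3 -> bits=0111101
After insert 'elk': sets bits 3 6 -> bits=0111101
Not inserted: ape gnu hen ram — query each against bits=0111101:
query ape: checks bit2=1, bit3=1 (all 1) -> maybe => FALSE POSITIVE
query gnu: checks bit3=1, bit6=1 (all 1) -> maybe => FALSE POSITIVE
query hen: checks bit1=1, bit3=1 (all 1) -> maybe => FALSE POSITIVE
query ram: checks bit3=1 (all 1) -> maybe => FALSE POSITIVE
False positives (alphabetical): ape gnu hen ram

Answer: ape gnu hen ram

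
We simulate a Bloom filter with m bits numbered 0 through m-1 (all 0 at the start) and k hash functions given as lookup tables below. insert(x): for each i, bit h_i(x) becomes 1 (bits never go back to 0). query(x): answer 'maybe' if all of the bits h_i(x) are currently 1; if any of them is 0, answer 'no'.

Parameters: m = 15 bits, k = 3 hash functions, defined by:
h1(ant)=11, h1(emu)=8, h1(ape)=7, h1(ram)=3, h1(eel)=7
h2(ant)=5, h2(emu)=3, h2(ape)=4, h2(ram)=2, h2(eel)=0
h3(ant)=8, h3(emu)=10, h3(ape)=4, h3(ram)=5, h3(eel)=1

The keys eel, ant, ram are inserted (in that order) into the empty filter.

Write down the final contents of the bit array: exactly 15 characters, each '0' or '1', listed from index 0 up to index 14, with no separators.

Answer: 111101011001000

Derivation:
Start: bits=000000000000000
After insert 'eel': sets bits 0 1 7 -> bits=110000010000000
After insert 'ant': sets bits 5 8 11 -> bits=110001011001000
After insert 'ram': sets bits 2 3 5 -> bits=111101011001000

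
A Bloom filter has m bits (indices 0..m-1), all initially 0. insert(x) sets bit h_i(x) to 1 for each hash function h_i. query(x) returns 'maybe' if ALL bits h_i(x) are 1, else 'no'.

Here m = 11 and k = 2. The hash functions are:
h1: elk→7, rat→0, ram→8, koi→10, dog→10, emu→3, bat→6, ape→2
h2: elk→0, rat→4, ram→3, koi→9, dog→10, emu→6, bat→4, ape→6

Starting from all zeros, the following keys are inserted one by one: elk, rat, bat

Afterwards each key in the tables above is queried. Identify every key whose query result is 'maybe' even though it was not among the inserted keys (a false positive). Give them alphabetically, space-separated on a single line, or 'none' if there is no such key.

Start: bits=00000000000
After insert 'elk': sets bits 0 7 -> bits=10000001000
After insert 'rat': sets bits 0 4 -> bits=10001001000
After insert 'bat': sets bits 4 6 -> bits=10001011000
Not inserted: ape dog emu koi ram — query each against bits=10001011000:
query ape: checks bit2=0, bit6=1 (has a 0) -> no => not a false positive
query dog: checks bit10=0 (has a 0) -> no => not a false positive
query emu: checks bit3=0, bit6=1 (has a 0) -> no => not a false positive
query koi: checks bit9=0, bit10=0 (has a 0) -> no => not a false positive
query ram: checks bit3=0, bit8=0 (has a 0) -> no => not a false positive
False positives (alphabetical): none

Answer: none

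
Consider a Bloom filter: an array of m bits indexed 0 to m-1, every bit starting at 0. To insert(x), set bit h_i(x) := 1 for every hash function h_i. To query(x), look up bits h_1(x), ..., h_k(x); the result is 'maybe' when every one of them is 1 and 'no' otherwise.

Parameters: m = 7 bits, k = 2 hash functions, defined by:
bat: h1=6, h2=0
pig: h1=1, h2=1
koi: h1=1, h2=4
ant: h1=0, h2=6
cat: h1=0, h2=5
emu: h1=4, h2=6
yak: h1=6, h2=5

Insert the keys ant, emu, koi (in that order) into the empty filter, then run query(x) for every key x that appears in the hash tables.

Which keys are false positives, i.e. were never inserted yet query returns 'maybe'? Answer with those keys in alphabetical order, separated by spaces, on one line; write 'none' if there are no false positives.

Answer: bat pig

Derivation:
Start: bits=0000000
After insert 'ant': sets bits 0 6 -> bits=1000001
After insert 'emu': sets bits 4 6 -> bits=1000101
After insert 'koi': sets bits 1 4 -> bits=1100101
Not inserted: bat cat pig yak — query each against bits=1100101:
query bat: checks bit0=1, bit6=1 (all 1) -> maybe => FALSE POSITIVE
query cat: checks bit0=1, bit5=0 (has a 0) -> no => not a false positive
query pig: checks bit1=1 (all 1) -> maybe => FALSE POSITIVE
query yak: checks bit5=0, bit6=1 (has a 0) -> no => not a false positive
False positives (alphabetical): bat pig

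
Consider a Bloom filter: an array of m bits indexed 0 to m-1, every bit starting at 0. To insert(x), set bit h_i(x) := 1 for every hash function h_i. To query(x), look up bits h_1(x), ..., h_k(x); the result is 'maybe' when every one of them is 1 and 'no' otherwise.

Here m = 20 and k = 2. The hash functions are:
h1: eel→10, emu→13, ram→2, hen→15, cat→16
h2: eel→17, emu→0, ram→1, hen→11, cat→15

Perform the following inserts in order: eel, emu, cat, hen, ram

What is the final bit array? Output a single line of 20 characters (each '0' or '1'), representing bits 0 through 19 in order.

Start: bits=00000000000000000000
After insert 'eel': sets bits 10 17 -> bits=00000000001000000100
After insert 'emu': sets bits 0 13 -> bits=10000000001001000100
After insert 'cat': sets bits 15 16 -> bits=10000000001001011100
After insert 'hen': sets bits 11 15 -> bits=10000000001101011100
After insert 'ram': sets bits 1 2 -> bits=11100000001101011100

Answer: 11100000001101011100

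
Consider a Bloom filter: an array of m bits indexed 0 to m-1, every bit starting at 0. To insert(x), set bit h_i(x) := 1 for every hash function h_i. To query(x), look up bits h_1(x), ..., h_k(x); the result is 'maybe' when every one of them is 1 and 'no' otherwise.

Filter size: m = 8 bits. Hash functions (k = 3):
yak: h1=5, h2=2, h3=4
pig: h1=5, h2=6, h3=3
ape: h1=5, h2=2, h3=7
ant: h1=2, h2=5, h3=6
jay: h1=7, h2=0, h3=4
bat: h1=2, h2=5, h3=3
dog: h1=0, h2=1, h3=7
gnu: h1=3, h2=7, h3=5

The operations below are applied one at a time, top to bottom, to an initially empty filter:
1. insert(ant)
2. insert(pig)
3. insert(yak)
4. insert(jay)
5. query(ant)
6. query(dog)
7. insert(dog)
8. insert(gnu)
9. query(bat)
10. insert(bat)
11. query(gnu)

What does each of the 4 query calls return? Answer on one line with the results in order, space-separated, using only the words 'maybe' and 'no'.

Start: bits=00000000
Op 1: insert ant -> sets bits 2 5 6 -> bits=00100110
Op 2: insert pig -> sets bits 3 5 6 -> bits=00110110
Op 3: insert yak -> sets bits 2 4 5 -> bits=00111110
Op 4: insert jay -> sets bits 0 4 7 -> bits=10111111
Op 5: query ant -> checks bit2=1, bit5=1, bit6=1 (all 1) -> maybe
Op 6: query dog -> checks bit0=1, bit1=0, bit7=1 (has a 0) -> no
Op 7: insert dog -> sets bits 0 1 7 -> bits=11111111
Op 8: insert gnu -> sets bits 3 5 7 -> bits=11111111
Op 9: query bat -> checks bit2=1, bit3=1, bit5=1 (all 1) -> maybe
Op 10: insert bat -> sets bits 2 3 5 -> bits=11111111
Op 11: query gnu -> checks bit3=1, bit5=1, bit7=1 (all 1) -> maybe
Query results in order: maybe no maybe maybe

Answer: maybe no maybe maybe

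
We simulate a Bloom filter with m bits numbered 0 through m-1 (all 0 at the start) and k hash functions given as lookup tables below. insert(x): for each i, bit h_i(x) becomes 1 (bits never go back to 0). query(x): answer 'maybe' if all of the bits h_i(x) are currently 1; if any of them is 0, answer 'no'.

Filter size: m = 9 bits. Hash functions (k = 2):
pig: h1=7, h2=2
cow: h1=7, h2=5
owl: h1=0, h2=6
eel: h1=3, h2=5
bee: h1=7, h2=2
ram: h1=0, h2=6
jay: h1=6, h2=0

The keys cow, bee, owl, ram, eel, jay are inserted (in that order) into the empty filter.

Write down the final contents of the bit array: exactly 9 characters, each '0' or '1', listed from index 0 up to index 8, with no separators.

Start: bits=000000000
After insert 'cow': sets bits 5 7 -> bits=000001010
After insert 'bee': sets bits 2 7 -> bits=001001010
After insert 'owl': sets bits 0 6 -> bits=101001110
After insert 'ram': sets bits 0 6 -> bits=101001110
After insert 'eel': sets bits 3 5 -> bits=101101110
After insert 'jay': sets bits 0 6 -> bits=101101110

Answer: 101101110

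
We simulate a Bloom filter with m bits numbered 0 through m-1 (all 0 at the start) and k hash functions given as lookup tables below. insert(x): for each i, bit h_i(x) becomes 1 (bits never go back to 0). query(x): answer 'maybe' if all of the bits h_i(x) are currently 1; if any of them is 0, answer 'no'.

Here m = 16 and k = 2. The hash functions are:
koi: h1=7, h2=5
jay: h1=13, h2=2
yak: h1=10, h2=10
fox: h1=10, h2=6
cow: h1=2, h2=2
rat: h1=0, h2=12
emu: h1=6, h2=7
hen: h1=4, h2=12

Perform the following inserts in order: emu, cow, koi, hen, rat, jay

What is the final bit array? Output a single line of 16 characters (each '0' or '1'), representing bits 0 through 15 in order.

Answer: 1010111100001100

Derivation:
Start: bits=0000000000000000
After insert 'emu': sets bits 6 7 -> bits=0000001100000000
After insert 'cow': sets bits 2 -> bits=0010001100000000
After insert 'koi': sets bits 5 7 -> bits=0010011100000000
After insert 'hen': sets bits 4 12 -> bits=0010111100001000
After insert 'rat': sets bits 0 12 -> bits=1010111100001000
After insert 'jay': sets bits 2 13 -> bits=1010111100001100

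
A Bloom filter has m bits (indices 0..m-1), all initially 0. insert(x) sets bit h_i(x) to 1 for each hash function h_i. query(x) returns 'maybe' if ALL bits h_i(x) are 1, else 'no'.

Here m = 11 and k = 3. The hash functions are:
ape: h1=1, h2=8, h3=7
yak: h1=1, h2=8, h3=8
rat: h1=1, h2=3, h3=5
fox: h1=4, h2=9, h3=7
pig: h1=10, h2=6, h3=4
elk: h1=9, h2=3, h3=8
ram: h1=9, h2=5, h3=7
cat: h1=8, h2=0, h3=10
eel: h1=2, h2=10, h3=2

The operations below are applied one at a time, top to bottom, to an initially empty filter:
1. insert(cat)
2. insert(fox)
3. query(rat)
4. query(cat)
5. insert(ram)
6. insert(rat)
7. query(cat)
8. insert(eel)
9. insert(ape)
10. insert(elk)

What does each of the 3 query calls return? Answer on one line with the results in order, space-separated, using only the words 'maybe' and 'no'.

Answer: no maybe maybe

Derivation:
Start: bits=00000000000
Op 1: insert cat -> sets bits 0 8 10 -> bits=10000000101
Op 2: insert fox -> sets bits 4 7 9 -> bits=10001001111
Op 3: query rat -> checks bit1=0, bit3=0, bit5=0 (has a 0) -> no
Op 4: query cat -> checks bit0=1, bit8=1, bit10=1 (all 1) -> maybe
Op 5: insert ram -> sets bits 5 7 9 -> bits=10001101111
Op 6: insert rat -> sets bits 1 3 5 -> bits=11011101111
Op 7: query cat -> checks bit0=1, bit8=1, bit10=1 (all 1) -> maybe
Op 8: insert eel -> sets bits 2 10 -> bits=11111101111
Op 9: insert ape -> sets bits 1 7 8 -> bits=11111101111
Op 10: insert elk -> sets bits 3 8 9 -> bits=11111101111
Query results in order: no maybe maybe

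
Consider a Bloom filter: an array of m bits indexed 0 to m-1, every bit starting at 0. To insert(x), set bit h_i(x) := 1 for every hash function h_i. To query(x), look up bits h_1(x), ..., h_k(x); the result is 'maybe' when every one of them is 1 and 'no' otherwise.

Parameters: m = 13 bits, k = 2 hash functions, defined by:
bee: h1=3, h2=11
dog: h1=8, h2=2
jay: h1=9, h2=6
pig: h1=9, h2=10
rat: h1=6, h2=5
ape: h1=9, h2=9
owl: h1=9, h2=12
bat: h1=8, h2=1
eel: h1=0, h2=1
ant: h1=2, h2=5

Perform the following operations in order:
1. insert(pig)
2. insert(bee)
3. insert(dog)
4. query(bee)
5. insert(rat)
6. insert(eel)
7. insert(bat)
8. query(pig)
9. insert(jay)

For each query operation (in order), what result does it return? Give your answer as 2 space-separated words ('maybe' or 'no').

Start: bits=0000000000000
Op 1: insert pig -> sets bits 9 10 -> bits=0000000001100
Op 2: insert bee -> sets bits 3 11 -> bits=0001000001110
Op 3: insert dog -> sets bits 2 8 -> bits=0011000011110
Op 4: query bee -> checks bit3=1, bit11=1 (all 1) -> maybe
Op 5: insert rat -> sets bits 5 6 -> bits=0011011011110
Op 6: insert eel -> sets bits 0 1 -> bits=1111011011110
Op 7: insert bat -> sets bits 1 8 -> bits=1111011011110
Op 8: query pig -> checks bit9=1, bit10=1 (all 1) -> maybe
Op 9: insert jay -> sets bits 6 9 -> bits=1111011011110
Query results in order: maybe maybe

Answer: maybe maybe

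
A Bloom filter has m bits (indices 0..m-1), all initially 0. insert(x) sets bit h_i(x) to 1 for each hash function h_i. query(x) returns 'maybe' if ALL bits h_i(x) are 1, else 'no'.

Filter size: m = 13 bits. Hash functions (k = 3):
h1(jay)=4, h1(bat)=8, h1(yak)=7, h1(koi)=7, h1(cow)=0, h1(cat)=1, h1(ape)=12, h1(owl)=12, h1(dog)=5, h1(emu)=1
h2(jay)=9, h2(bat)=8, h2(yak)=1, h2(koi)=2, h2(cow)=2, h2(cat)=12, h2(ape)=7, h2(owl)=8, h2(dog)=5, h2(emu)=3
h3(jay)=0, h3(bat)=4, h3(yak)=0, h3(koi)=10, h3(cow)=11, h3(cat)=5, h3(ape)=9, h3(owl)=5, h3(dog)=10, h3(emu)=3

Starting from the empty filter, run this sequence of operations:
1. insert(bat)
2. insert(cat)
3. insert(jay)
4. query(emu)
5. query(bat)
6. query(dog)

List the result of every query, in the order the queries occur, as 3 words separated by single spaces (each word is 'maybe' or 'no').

Start: bits=0000000000000
Op 1: insert bat -> sets bits 4 8 -> bits=0000100010000
Op 2: insert cat -> sets bits 1 5 12 -> bits=0100110010001
Op 3: insert jay -> sets bits 0 4 9 -> bits=1100110011001
Op 4: query emu -> checks bit1=1, bit3=0 (has a 0) -> no
Op 5: query bat -> checks bit4=1, bit8=1 (all 1) -> maybe
Op 6: query dog -> checks bit5=1, bit10=0 (has a 0) -> no
Query results in order: no maybe no

Answer: no maybe no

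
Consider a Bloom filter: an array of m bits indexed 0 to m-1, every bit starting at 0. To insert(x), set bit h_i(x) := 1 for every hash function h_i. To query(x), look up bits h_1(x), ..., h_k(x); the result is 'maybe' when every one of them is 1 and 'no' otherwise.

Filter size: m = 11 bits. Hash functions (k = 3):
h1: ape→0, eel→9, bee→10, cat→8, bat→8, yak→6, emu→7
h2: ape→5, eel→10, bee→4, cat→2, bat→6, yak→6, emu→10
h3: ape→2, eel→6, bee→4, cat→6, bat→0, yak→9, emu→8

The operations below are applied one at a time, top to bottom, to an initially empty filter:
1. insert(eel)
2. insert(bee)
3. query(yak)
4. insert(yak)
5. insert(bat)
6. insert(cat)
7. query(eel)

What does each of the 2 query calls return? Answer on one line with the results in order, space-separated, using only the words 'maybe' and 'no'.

Answer: maybe maybe

Derivation:
Start: bits=00000000000
Op 1: insert eel -> sets bits 6 9 10 -> bits=00000010011
Op 2: insert bee -> sets bits 4 10 -> bits=00001010011
Op 3: query yak -> checks bit6=1, bit9=1 (all 1) -> maybe
Op 4: insert yak -> sets bits 6 9 -> bits=00001010011
Op 5: insert bat -> sets bits 0 6 8 -> bits=10001010111
Op 6: insert cat -> sets bits 2 6 8 -> bits=10101010111
Op 7: query eel -> checks bit6=1, bit9=1, bit10=1 (all 1) -> maybe
Query results in order: maybe maybe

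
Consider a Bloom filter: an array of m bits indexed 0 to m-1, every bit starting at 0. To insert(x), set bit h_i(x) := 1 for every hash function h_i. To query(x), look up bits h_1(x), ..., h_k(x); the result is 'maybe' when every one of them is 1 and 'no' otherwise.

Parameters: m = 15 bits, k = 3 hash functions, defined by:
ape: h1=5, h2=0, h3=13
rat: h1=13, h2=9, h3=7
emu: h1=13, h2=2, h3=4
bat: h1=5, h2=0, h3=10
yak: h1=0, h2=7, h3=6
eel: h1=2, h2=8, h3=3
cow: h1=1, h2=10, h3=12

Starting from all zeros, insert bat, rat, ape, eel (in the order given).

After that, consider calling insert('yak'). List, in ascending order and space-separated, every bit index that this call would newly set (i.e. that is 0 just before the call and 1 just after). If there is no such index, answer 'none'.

Answer: 6

Derivation:
Start: bits=000000000000000
After insert 'bat': sets bits 0 5 10 -> bits=100001000010000
After insert 'rat': sets bits 7 9 13 -> bits=100001010110010
After insert 'ape': sets bits 0 5 13 -> bits=100001010110010
After insert 'eel': sets bits 2 3 8 -> bits=101101011110010
insert 'yak' would touch bits 0 6 7; currently bit0=1, bit6=0, bit7=1
Bits that are 0 among those (would change 0->1): 6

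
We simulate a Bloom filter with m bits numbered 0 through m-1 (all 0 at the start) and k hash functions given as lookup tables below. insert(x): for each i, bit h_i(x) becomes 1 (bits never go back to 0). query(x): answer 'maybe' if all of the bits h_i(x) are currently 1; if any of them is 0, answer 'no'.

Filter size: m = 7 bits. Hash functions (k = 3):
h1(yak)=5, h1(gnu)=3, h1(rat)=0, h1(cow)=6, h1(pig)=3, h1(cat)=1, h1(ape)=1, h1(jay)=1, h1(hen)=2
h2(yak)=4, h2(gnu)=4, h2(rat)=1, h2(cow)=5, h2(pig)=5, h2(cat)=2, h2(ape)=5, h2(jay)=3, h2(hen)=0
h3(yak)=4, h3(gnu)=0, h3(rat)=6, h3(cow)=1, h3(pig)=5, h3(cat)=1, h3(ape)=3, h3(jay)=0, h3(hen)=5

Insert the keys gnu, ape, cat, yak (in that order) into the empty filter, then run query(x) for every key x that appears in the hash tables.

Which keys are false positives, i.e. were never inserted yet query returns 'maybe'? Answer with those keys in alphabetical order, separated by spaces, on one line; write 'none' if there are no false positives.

Answer: hen jay pig

Derivation:
Start: bits=0000000
After insert 'gnu': sets bits 0 3 4 -> bits=1001100
After insert 'ape': sets bits 1 3 5 -> bits=1101110
After insert 'cat': sets bits 1 2 -> bits=1111110
After insert 'yak': sets bits 4 5 -> bits=1111110
Not inserted: cow hen jay pig rat — query each against bits=1111110:
query cow: checks bit1=1, bit5=1, bit6=0 (has a 0) -> no => not a false positive
query hen: checks bit0=1, bit2=1, bit5=1 (all 1) -> maybe => FALSE POSITIVE
query jay: checks bit0=1, bit1=1, bit3=1 (all 1) -> maybe => FALSE POSITIVE
query pig: checks bit3=1, bit5=1 (all 1) -> maybe => FALSE POSITIVE
query rat: checks bit0=1, bit1=1, bit6=0 (has a 0) -> no => not a false positive
False positives (alphabetical): hen jay pig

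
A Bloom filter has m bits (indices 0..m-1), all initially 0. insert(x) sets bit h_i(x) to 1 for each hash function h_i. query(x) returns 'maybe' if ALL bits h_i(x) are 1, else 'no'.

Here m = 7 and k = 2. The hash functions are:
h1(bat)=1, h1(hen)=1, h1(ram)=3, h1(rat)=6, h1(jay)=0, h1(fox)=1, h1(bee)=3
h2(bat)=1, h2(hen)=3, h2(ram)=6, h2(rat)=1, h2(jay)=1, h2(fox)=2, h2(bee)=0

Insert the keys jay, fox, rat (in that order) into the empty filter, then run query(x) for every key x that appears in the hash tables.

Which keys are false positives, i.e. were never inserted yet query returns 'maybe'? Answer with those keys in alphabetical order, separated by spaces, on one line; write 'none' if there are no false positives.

Answer: bat

Derivation:
Start: bits=0000000
After insert 'jay': sets bits 0 1 -> bits=1100000
After insert 'fox': sets bits 1 2 -> bits=1110000
After insert 'rat': sets bits 1 6 -> bits=1110001
Not inserted: bat bee hen ram — query each against bits=1110001:
query bat: checks bit1=1 (all 1) -> maybe => FALSE POSITIVE
query bee: checks bit0=1, bit3=0 (has a 0) -> no => not a false positive
query hen: checks bit1=1, bit3=0 (has a 0) -> no => not a false positive
query ram: checks bit3=0, bit6=1 (has a 0) -> no => not a false positive
False positives (alphabetical): bat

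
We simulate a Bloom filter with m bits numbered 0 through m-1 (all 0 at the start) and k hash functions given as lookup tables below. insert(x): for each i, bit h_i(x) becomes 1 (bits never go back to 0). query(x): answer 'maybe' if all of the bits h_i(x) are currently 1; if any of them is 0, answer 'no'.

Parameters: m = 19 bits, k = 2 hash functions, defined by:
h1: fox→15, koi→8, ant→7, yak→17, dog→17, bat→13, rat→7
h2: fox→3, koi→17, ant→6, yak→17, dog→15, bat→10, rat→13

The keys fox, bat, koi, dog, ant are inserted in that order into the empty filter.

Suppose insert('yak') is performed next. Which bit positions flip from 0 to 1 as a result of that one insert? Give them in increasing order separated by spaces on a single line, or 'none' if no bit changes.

Answer: none

Derivation:
Start: bits=0000000000000000000
After insert 'fox': sets bits 3 15 -> bits=0001000000000001000
After insert 'bat': sets bits 10 13 -> bits=0001000000100101000
After insert 'koi': sets bits 8 17 -> bits=0001000010100101010
After insert 'dog': sets bits 15 17 -> bits=0001000010100101010
After insert 'ant': sets bits 6 7 -> bits=0001001110100101010
insert 'yak' would touch bits 17; currently bit17=1
Bits that are 0 among those (would change 0->1): none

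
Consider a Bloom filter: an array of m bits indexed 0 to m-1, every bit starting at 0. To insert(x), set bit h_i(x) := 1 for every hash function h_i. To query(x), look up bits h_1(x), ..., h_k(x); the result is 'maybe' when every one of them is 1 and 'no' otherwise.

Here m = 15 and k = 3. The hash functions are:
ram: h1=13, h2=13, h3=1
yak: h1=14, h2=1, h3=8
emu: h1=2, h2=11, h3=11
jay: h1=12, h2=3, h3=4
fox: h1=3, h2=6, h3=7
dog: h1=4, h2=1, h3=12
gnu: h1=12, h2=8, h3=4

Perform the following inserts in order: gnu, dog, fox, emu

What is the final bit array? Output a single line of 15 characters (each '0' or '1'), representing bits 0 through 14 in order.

Answer: 011110111001100

Derivation:
Start: bits=000000000000000
After insert 'gnu': sets bits 4 8 12 -> bits=000010001000100
After insert 'dog': sets bits 1 4 12 -> bits=010010001000100
After insert 'fox': sets bits 3 6 7 -> bits=010110111000100
After insert 'emu': sets bits 2 11 -> bits=011110111001100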